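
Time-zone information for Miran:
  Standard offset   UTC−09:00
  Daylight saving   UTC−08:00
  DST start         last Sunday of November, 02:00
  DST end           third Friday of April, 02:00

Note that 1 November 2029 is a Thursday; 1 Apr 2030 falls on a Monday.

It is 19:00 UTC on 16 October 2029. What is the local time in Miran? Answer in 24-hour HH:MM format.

10:00

1 November 2029 is a Thursday, so Sundays fall on 4, 11, 18, 25; the last is November 25.
1 April 2030 is a Monday, so the first Friday is April 5 and the third is April 19.
At the standard offset (UTC−09:00), 19:00 UTC − 9h = 10:00 Miran standard time.
The standard-time date in Miran, 16 October 2029, does not fall between 25 November 2029 and 19 April 2030, so daylight saving is not in effect and Miran is at UTC−09:00.
19:00 UTC − 9h = 10:00 local.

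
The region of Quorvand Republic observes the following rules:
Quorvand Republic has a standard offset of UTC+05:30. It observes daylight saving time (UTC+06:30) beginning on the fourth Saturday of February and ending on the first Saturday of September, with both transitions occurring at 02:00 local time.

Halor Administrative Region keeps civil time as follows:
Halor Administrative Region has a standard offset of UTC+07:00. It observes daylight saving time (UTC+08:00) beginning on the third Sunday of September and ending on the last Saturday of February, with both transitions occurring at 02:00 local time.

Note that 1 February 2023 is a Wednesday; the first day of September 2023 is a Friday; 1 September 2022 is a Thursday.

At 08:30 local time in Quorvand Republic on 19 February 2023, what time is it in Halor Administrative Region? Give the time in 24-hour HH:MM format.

1 February 2023 is a Wednesday, so the first Saturday is February 4 and the fourth is February 25.
1 September 2023 is a Friday, so the first Saturday is September 2.
19 February 2023 is outside the daylight-saving period (25 February – 2 September), so Quorvand Republic is on standard time, UTC+05:30.
08:30 Quorvand Republic − 5h30m = 03:00 UTC.
1 September 2022 is a Thursday, so the first Sunday is September 4 and the third is September 18.
1 February 2023 is a Wednesday, so Saturdays fall on 4, 11, 18, 25; the last is February 25.
At the standard offset (UTC+07:00), 03:00 UTC + 7h = 10:00 Halor Administrative Region standard time.
Daylight saving runs 18 September 2022 – 25 February 2023; the standard-time date in Halor Administrative Region, 19 February 2023, is inside that window, so Halor Administrative Region is at UTC+08:00.
03:00 UTC + 8h = 11:00 Halor Administrative Region.

11:00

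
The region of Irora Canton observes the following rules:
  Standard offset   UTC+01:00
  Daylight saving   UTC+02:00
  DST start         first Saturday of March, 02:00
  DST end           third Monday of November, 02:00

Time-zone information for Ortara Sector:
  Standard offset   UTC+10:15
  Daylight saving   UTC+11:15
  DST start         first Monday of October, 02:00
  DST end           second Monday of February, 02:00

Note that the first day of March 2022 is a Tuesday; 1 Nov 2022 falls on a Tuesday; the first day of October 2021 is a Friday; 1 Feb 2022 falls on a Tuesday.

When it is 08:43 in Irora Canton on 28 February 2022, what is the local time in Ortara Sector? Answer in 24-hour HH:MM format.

1 March 2022 is a Tuesday, so the first Saturday is March 5.
1 November 2022 is a Tuesday, so the first Monday is November 7 and the third is November 21.
28 February 2022 does not fall between 5 March and 21 November, so daylight saving is not in effect and Irora Canton is at UTC+01:00.
08:43 Irora Canton − 1h = 07:43 UTC.
1 October 2021 is a Friday, so the first Monday is October 4.
1 February 2022 is a Tuesday, so the first Monday is February 7 and the second is February 14.
At the standard offset (UTC+10:15), 07:43 UTC + 10h15m = 17:58 Ortara Sector standard time.
Daylight saving runs 4 October 2021 – 14 February 2022; the standard-time date in Ortara Sector, 28 February 2022, is outside that window, so Ortara Sector is on standard time at UTC+10:15.
07:43 UTC + 10h15m = 17:58 Ortara Sector.

17:58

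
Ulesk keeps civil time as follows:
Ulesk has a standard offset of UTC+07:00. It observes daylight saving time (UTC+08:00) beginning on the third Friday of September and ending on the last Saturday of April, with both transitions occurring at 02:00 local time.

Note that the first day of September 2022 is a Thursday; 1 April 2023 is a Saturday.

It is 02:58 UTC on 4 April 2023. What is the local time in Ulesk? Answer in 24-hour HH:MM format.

10:58

1 September 2022 is a Thursday, so the first Friday is September 2 and the third is September 16.
1 April 2023 is a Saturday, so Saturdays fall on 1, 8, 15, 22, 29; the last is April 29.
At the standard offset (UTC+07:00), 02:58 UTC + 7h = 09:58 Ulesk standard time.
The standard-time date in Ulesk, 4 April 2023, falls between 16 September 2022 and 29 April 2023, so daylight saving is in effect and Ulesk is at UTC+08:00.
02:58 UTC + 8h = 10:58 local.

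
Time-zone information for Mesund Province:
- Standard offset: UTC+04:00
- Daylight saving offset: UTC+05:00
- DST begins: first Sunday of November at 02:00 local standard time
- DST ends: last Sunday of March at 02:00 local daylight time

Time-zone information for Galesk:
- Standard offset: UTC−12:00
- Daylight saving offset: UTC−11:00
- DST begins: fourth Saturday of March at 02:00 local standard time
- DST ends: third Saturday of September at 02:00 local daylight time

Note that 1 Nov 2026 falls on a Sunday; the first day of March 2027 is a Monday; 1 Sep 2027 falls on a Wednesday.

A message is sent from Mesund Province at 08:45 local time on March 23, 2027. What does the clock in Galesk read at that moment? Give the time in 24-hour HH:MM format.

1 November 2026 is a Sunday, so the first Sunday is November 1.
1 March 2027 is a Monday, so Sundays fall on 7, 14, 21, 28; the last is March 28.
March 23, 2027 falls between 1 November 2026 and 28 March 2027, so daylight saving is in effect and Mesund Province is at UTC+05:00.
08:45 Mesund Province − 5h = 03:45 UTC.
1 March 2027 is a Monday, so the first Saturday is March 6 and the fourth is March 27.
1 September 2027 is a Wednesday, so the first Saturday is September 4 and the third is September 18.
At the standard offset (UTC−12:00), 03:45 UTC − 12h = 15:45 Galesk standard time (rolling into the previous day, 22 March 2027).
Daylight saving runs 27 March – 18 September; the standard-time date in Galesk, March 22, 2027, is outside that window, so Galesk is on standard time at UTC−12:00.
03:45 UTC − 12h = 15:45 Galesk (rolling into the previous day, 22 March 2027).

15:45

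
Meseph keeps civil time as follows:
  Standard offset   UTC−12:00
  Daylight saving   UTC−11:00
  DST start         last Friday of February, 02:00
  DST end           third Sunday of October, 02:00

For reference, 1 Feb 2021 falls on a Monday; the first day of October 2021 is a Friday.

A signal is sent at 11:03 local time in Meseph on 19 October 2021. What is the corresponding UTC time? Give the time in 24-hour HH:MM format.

23:03

1 February 2021 is a Monday, so Fridays fall on 5, 12, 19, 26; the last is February 26.
1 October 2021 is a Friday, so the first Sunday is October 3 and the third is October 17.
19 October 2021 is outside the daylight-saving period (26 February – 17 October), so Meseph is on standard time, UTC−12:00.
11:03 local + 12h = 23:03 UTC.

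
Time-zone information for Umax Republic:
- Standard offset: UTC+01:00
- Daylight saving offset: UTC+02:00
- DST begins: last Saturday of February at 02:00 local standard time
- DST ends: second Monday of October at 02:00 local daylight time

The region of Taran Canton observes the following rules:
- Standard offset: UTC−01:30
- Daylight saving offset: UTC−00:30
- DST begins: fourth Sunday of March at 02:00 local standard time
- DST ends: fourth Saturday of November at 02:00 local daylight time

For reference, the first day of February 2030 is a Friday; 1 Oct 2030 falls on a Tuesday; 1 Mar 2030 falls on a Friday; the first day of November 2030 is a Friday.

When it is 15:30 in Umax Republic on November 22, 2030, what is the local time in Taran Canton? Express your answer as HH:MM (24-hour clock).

14:00

1 February 2030 is a Friday, so Saturdays fall on 2, 9, 16, 23; the last is February 23.
1 October 2030 is a Tuesday, so the first Monday is October 7 and the second is October 14.
November 22, 2030 does not fall between 23 February and 14 October, so daylight saving is not in effect and Umax Republic is at UTC+01:00.
15:30 Umax Republic − 1h = 14:30 UTC.
1 March 2030 is a Friday, so the first Sunday is March 3 and the fourth is March 24.
1 November 2030 is a Friday, so the first Saturday is November 2 and the fourth is November 23.
At the standard offset (UTC−01:30), 14:30 UTC − 1h30m = 13:00 Taran Canton standard time.
The standard-time date in Taran Canton, November 22, 2030, falls between 24 March and 23 November, so daylight saving is in effect and Taran Canton is at UTC−00:30.
14:30 UTC − 0h30m = 14:00 Taran Canton.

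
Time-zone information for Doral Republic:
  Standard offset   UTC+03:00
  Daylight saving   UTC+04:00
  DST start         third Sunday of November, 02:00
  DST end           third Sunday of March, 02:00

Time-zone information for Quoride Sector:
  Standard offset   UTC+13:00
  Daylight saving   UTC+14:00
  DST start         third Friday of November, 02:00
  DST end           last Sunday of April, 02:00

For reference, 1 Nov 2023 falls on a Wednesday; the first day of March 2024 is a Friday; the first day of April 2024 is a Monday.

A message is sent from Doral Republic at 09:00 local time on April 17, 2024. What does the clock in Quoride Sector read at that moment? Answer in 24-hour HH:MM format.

1 November 2023 is a Wednesday, so the first Sunday is November 5 and the third is November 19.
1 March 2024 is a Friday, so the first Sunday is March 3 and the third is March 17.
April 17, 2024 does not fall between 19 November 2023 and 17 March 2024, so daylight saving is not in effect and Doral Republic is at UTC+03:00.
09:00 Doral Republic − 3h = 06:00 UTC.
1 November 2023 is a Wednesday, so the first Friday is November 3 and the third is November 17.
1 April 2024 is a Monday, so Sundays fall on 7, 14, 21, 28; the last is April 28.
At the standard offset (UTC+13:00), 06:00 UTC + 13h = 19:00 Quoride Sector standard time.
The standard-time date in Quoride Sector, April 17, 2024, falls between 17 November 2023 and 28 April 2024, so daylight saving is in effect and Quoride Sector is at UTC+14:00.
06:00 UTC + 14h = 20:00 Quoride Sector.

20:00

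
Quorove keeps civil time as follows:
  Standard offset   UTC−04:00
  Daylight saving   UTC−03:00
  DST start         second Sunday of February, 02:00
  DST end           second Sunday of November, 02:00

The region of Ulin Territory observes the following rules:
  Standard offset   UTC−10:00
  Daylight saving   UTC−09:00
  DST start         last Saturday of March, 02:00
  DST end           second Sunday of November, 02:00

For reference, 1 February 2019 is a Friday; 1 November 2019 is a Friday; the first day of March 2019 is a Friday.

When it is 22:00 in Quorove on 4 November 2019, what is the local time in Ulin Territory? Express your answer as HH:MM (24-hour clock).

16:00

1 February 2019 is a Friday, so the first Sunday is February 3 and the second is February 10.
1 November 2019 is a Friday, so the first Sunday is November 3 and the second is November 10.
4 November 2019 lies within the daylight-saving period (10 February – 10 November), so Quorove is on daylight time, UTC−03:00.
22:00 Quorove + 3h = 01:00 UTC (rolling into the next day, 5 November 2019).
1 March 2019 is a Friday, so Saturdays fall on 2, 9, 16, 23, 30; the last is March 30.
1 November 2019 is a Friday, so the first Sunday is November 3 and the second is November 10.
At the standard offset (UTC−10:00), 01:00 UTC − 10h = 15:00 Ulin Territory standard time (rolling into the previous day, 4 November 2019).
The standard-time date in Ulin Territory, 4 November 2019, lies within the daylight-saving period (30 March – 10 November), so Ulin Territory is on daylight time, UTC−09:00.
01:00 UTC − 9h = 16:00 Ulin Territory (rolling into the previous day, 4 November 2019).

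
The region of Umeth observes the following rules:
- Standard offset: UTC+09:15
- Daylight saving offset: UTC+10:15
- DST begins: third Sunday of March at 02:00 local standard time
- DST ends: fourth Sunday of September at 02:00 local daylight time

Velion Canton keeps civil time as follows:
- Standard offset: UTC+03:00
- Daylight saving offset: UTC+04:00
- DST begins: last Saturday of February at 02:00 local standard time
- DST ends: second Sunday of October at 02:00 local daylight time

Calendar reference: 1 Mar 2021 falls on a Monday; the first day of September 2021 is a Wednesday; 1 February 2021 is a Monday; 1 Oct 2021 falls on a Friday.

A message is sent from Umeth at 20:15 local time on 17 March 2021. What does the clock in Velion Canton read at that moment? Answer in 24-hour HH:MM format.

1 March 2021 is a Monday, so the first Sunday is March 7 and the third is March 21.
1 September 2021 is a Wednesday, so the first Sunday is September 5 and the fourth is September 26.
Daylight saving runs 21 March – 26 September; 17 March 2021 is outside that window, so Umeth is on standard time at UTC+09:15.
20:15 Umeth − 9h15m = 11:00 UTC.
1 February 2021 is a Monday, so Saturdays fall on 6, 13, 20, 27; the last is February 27.
1 October 2021 is a Friday, so the first Sunday is October 3 and the second is October 10.
At the standard offset (UTC+03:00), 11:00 UTC + 3h = 14:00 Velion Canton standard time.
Daylight saving runs 27 February – 10 October; the standard-time date in Velion Canton, 17 March 2021, is inside that window, so Velion Canton is at UTC+04:00.
11:00 UTC + 4h = 15:00 Velion Canton.

15:00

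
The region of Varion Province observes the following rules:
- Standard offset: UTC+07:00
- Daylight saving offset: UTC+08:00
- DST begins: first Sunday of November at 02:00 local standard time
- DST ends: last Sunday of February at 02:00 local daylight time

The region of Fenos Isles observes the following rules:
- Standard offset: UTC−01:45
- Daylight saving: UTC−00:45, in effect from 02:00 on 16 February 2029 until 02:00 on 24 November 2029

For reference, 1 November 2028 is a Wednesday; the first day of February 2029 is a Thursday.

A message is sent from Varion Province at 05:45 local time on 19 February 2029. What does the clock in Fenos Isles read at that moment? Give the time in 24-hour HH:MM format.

1 November 2028 is a Wednesday, so the first Sunday is November 5.
1 February 2029 is a Thursday, so Sundays fall on 4, 11, 18, 25; the last is February 25.
19 February 2029 lies within the daylight-saving period (5 November 2028 – 25 February 2029), so Varion Province is on daylight time, UTC+08:00.
05:45 Varion Province − 8h = 21:45 UTC (rolling into the previous day, 18 February 2029).
At the standard offset (UTC−01:45), 21:45 UTC − 1h45m = 20:00 Fenos Isles standard time.
Daylight saving runs 16 February – 24 November; the standard-time date in Fenos Isles, 18 February 2029, is inside that window, so Fenos Isles is at UTC−00:45.
21:45 UTC − 0h45m = 21:00 Fenos Isles.

21:00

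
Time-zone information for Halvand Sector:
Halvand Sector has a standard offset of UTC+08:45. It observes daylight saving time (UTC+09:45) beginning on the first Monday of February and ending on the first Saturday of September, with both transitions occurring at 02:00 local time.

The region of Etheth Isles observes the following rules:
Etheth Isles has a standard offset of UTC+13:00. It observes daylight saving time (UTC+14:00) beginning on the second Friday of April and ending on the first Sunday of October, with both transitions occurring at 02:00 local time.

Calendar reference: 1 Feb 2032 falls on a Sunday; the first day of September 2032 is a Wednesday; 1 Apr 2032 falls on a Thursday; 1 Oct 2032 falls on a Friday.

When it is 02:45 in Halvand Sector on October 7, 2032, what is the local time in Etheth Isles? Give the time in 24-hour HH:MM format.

1 February 2032 is a Sunday, so the first Monday is February 2.
1 September 2032 is a Wednesday, so the first Saturday is September 4.
Daylight saving runs 2 February – 4 September; October 7, 2032 is outside that window, so Halvand Sector is on standard time at UTC+08:45.
02:45 Halvand Sector − 8h45m = 18:00 UTC (rolling into the previous day, 6 October 2032).
1 April 2032 is a Thursday, so the first Friday is April 2 and the second is April 9.
1 October 2032 is a Friday, so the first Sunday is October 3.
At the standard offset (UTC+13:00), 18:00 UTC + 13h = 07:00 Etheth Isles standard time (rolling into the next day, 7 October 2032).
Daylight saving runs 9 April – 3 October; the standard-time date in Etheth Isles, October 7, 2032, is outside that window, so Etheth Isles is on standard time at UTC+13:00.
18:00 UTC + 13h = 07:00 Etheth Isles (rolling into the next day, 7 October 2032).

07:00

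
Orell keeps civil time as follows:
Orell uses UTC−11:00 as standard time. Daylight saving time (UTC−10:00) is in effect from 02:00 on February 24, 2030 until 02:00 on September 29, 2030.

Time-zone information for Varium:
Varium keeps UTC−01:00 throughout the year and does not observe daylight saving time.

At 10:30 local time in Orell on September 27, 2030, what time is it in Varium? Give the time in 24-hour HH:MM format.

September 27, 2030 falls between 24 February and 29 September, so daylight saving is in effect and Orell is at UTC−10:00.
10:30 Orell + 10h = 20:30 UTC.
Varium stays on UTC−01:00 all year.
20:30 UTC − 1h = 19:30 Varium.

19:30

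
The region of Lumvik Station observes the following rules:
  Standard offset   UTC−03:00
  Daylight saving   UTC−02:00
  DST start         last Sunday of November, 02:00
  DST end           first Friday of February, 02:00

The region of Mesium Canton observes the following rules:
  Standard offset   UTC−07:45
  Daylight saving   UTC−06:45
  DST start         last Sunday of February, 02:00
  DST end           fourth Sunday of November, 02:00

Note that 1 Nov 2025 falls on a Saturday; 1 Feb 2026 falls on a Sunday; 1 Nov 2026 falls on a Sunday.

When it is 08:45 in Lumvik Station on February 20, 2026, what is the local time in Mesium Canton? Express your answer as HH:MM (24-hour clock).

04:00

1 November 2025 is a Saturday, so Sundays fall on 2, 9, 16, 23, 30; the last is November 30.
1 February 2026 is a Sunday, so the first Friday is February 6.
February 20, 2026 is outside the daylight-saving period (30 November 2025 – 6 February 2026), so Lumvik Station is on standard time, UTC−03:00.
08:45 Lumvik Station + 3h = 11:45 UTC.
1 February 2026 is a Sunday, so Sundays fall on 1, 8, 15, 22; the last is February 22.
1 November 2026 is a Sunday, so the first Sunday is November 1 and the fourth is November 22.
At the standard offset (UTC−07:45), 11:45 UTC − 7h45m = 04:00 Mesium Canton standard time.
Daylight saving runs 22 February – 22 November; the standard-time date in Mesium Canton, February 20, 2026, is outside that window, so Mesium Canton is on standard time at UTC−07:45.
11:45 UTC − 7h45m = 04:00 Mesium Canton.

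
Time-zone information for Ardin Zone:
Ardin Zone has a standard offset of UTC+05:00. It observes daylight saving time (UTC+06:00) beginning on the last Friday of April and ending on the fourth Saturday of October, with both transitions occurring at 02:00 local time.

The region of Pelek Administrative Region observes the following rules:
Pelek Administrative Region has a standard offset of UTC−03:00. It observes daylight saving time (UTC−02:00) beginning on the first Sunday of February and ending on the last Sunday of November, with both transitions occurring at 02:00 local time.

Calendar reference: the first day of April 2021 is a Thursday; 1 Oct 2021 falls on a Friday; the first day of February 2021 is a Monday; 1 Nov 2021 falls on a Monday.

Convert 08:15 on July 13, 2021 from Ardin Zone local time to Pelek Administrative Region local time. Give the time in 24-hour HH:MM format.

1 April 2021 is a Thursday, so Fridays fall on 2, 9, 16, 23, 30; the last is April 30.
1 October 2021 is a Friday, so the first Saturday is October 2 and the fourth is October 23.
Daylight saving runs 30 April – 23 October; July 13, 2021 is inside that window, so Ardin Zone is at UTC+06:00.
08:15 Ardin Zone − 6h = 02:15 UTC.
1 February 2021 is a Monday, so the first Sunday is February 7.
1 November 2021 is a Monday, so Sundays fall on 7, 14, 21, 28; the last is November 28.
At the standard offset (UTC−03:00), 02:15 UTC − 3h = 23:15 Pelek Administrative Region standard time (rolling into the previous day, 12 July 2021).
The standard-time date in Pelek Administrative Region, July 12, 2021, lies within the daylight-saving period (7 February – 28 November), so Pelek Administrative Region is on daylight time, UTC−02:00.
02:15 UTC − 2h = 00:15 Pelek Administrative Region.

00:15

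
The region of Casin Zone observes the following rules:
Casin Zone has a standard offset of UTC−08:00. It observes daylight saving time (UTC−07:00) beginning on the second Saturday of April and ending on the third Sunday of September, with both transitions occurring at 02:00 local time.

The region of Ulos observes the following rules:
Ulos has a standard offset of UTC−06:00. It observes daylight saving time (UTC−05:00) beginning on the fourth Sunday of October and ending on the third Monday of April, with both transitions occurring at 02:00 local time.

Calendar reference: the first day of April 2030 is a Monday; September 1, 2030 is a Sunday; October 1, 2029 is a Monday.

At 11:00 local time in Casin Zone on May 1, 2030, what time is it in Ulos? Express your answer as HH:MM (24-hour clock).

12:00

1 April 2030 is a Monday, so the first Saturday is April 6 and the second is April 13.
1 September 2030 is a Sunday, so the first Sunday is September 1 and the third is September 15.
May 1, 2030 falls between 13 April and 15 September, so daylight saving is in effect and Casin Zone is at UTC−07:00.
11:00 Casin Zone + 7h = 18:00 UTC.
1 October 2029 is a Monday, so the first Sunday is October 7 and the fourth is October 28.
1 April 2030 is a Monday, so the first Monday is April 1 and the third is April 15.
At the standard offset (UTC−06:00), 18:00 UTC − 6h = 12:00 Ulos standard time.
The standard-time date in Ulos, May 1, 2030, is outside the daylight-saving period (28 October 2029 – 15 April 2030), so Ulos is on standard time, UTC−06:00.
18:00 UTC − 6h = 12:00 Ulos.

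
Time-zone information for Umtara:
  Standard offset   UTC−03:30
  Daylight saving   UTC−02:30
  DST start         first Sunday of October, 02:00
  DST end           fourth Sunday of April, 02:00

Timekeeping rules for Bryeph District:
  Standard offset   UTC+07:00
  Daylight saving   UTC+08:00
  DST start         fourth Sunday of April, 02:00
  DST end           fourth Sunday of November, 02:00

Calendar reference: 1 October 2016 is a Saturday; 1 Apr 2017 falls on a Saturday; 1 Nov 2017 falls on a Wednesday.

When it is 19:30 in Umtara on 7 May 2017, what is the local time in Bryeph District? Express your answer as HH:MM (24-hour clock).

07:00

1 October 2016 is a Saturday, so the first Sunday is October 2.
1 April 2017 is a Saturday, so the first Sunday is April 2 and the fourth is April 23.
7 May 2017 is outside the daylight-saving period (2 October 2016 – 23 April 2017), so Umtara is on standard time, UTC−03:30.
19:30 Umtara + 3h30m = 23:00 UTC.
1 April 2017 is a Saturday, so the first Sunday is April 2 and the fourth is April 23.
1 November 2017 is a Wednesday, so the first Sunday is November 5 and the fourth is November 26.
At the standard offset (UTC+07:00), 23:00 UTC + 7h = 06:00 Bryeph District standard time (rolling into the next day, 8 May 2017).
The standard-time date in Bryeph District, 8 May 2017, lies within the daylight-saving period (23 April – 26 November), so Bryeph District is on daylight time, UTC+08:00.
23:00 UTC + 8h = 07:00 Bryeph District (rolling into the next day, 8 May 2017).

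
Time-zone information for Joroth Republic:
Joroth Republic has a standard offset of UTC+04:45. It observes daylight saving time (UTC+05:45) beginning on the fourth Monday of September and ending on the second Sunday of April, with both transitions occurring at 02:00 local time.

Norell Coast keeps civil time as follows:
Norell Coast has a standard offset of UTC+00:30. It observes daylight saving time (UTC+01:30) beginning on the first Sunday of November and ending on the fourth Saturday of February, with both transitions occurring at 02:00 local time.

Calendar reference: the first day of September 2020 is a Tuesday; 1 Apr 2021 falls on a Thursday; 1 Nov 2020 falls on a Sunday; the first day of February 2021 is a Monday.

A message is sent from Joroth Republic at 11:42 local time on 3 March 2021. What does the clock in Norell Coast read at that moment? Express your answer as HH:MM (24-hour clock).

1 September 2020 is a Tuesday, so the first Monday is September 7 and the fourth is September 28.
1 April 2021 is a Thursday, so the first Sunday is April 4 and the second is April 11.
Daylight saving runs 28 September 2020 – 11 April 2021; 3 March 2021 is inside that window, so Joroth Republic is at UTC+05:45.
11:42 Joroth Republic − 5h45m = 05:57 UTC.
1 November 2020 is a Sunday, so the first Sunday is November 1.
1 February 2021 is a Monday, so the first Saturday is February 6 and the fourth is February 27.
At the standard offset (UTC+00:30), 05:57 UTC + 0h30m = 06:27 Norell Coast standard time.
Daylight saving runs 1 November 2020 – 27 February 2021; the standard-time date in Norell Coast, 3 March 2021, is outside that window, so Norell Coast is on standard time at UTC+00:30.
05:57 UTC + 0h30m = 06:27 Norell Coast.

06:27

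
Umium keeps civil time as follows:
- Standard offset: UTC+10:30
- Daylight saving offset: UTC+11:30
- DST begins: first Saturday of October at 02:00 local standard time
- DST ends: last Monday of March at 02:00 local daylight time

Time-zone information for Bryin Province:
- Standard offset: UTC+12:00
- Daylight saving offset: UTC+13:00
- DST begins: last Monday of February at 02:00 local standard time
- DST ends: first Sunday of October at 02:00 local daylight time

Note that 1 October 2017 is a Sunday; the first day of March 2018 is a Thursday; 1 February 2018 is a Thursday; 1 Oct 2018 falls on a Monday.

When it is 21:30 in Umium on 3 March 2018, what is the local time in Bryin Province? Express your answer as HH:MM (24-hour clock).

23:00

1 October 2017 is a Sunday, so the first Saturday is October 7.
1 March 2018 is a Thursday, so Mondays fall on 5, 12, 19, 26; the last is March 26.
3 March 2018 falls between 7 October 2017 and 26 March 2018, so daylight saving is in effect and Umium is at UTC+11:30.
21:30 Umium − 11h30m = 10:00 UTC.
1 February 2018 is a Thursday, so Mondays fall on 5, 12, 19, 26; the last is February 26.
1 October 2018 is a Monday, so the first Sunday is October 7.
At the standard offset (UTC+12:00), 10:00 UTC + 12h = 22:00 Bryin Province standard time.
The standard-time date in Bryin Province, 3 March 2018, falls between 26 February and 7 October, so daylight saving is in effect and Bryin Province is at UTC+13:00.
10:00 UTC + 13h = 23:00 Bryin Province.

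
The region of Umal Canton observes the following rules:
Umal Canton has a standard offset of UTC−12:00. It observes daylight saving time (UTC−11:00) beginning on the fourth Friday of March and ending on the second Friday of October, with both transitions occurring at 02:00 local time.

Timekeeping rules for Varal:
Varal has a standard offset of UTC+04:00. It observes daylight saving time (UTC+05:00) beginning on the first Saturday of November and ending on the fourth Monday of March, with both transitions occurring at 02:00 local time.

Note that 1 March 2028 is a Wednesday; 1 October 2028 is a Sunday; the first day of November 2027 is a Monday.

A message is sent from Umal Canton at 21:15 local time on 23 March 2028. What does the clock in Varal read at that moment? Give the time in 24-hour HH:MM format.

14:15

1 March 2028 is a Wednesday, so the first Friday is March 3 and the fourth is March 24.
1 October 2028 is a Sunday, so the first Friday is October 6 and the second is October 13.
23 March 2028 does not fall between 24 March and 13 October, so daylight saving is not in effect and Umal Canton is at UTC−12:00.
21:15 Umal Canton + 12h = 09:15 UTC (rolling into the next day, 24 March 2028).
1 November 2027 is a Monday, so the first Saturday is November 6.
1 March 2028 is a Wednesday, so the first Monday is March 6 and the fourth is March 27.
At the standard offset (UTC+04:00), 09:15 UTC + 4h = 13:15 Varal standard time.
The standard-time date in Varal, 24 March 2028, lies within the daylight-saving period (6 November 2027 – 27 March 2028), so Varal is on daylight time, UTC+05:00.
09:15 UTC + 5h = 14:15 Varal.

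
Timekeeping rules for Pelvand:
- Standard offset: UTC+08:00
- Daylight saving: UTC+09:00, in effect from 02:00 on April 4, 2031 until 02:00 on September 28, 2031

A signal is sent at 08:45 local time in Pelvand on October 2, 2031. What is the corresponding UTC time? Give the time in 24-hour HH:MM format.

00:45

Daylight saving runs 4 April – 28 September; October 2, 2031 is outside that window, so Pelvand is on standard time at UTC+08:00.
08:45 local − 8h = 00:45 UTC.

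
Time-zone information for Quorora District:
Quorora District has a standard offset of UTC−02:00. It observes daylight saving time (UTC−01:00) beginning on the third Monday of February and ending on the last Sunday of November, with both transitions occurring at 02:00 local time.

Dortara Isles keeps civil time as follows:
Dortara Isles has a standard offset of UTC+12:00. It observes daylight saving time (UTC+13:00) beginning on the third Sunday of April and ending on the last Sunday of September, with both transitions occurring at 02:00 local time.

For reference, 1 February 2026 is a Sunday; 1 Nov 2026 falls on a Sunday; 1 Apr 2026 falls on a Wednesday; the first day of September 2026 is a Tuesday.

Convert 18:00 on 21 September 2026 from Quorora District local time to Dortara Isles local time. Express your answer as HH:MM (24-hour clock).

1 February 2026 is a Sunday, so the first Monday is February 2 and the third is February 16.
1 November 2026 is a Sunday, so Sundays fall on 1, 8, 15, 22, 29; the last is November 29.
21 September 2026 falls between 16 February and 29 November, so daylight saving is in effect and Quorora District is at UTC−01:00.
18:00 Quorora District + 1h = 19:00 UTC.
1 April 2026 is a Wednesday, so the first Sunday is April 5 and the third is April 19.
1 September 2026 is a Tuesday, so Sundays fall on 6, 13, 20, 27; the last is September 27.
At the standard offset (UTC+12:00), 19:00 UTC + 12h = 07:00 Dortara Isles standard time (rolling into the next day, 22 September 2026).
Daylight saving runs 19 April – 27 September; the standard-time date in Dortara Isles, 22 September 2026, is inside that window, so Dortara Isles is at UTC+13:00.
19:00 UTC + 13h = 08:00 Dortara Isles (rolling into the next day, 22 September 2026).

08:00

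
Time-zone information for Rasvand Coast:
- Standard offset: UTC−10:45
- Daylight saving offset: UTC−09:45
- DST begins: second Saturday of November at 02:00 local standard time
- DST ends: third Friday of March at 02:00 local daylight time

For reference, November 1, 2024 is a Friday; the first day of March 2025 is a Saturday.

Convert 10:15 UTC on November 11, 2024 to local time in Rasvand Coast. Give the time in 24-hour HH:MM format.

1 November 2024 is a Friday, so the first Saturday is November 2 and the second is November 9.
1 March 2025 is a Saturday, so the first Friday is March 7 and the third is March 21.
At the standard offset (UTC−10:45), 10:15 UTC − 10h45m = 23:30 Rasvand Coast standard time (rolling into the previous day, 10 November 2024).
The standard-time date in Rasvand Coast, November 10, 2024, lies within the daylight-saving period (9 November 2024 – 21 March 2025), so Rasvand Coast is on daylight time, UTC−09:45.
10:15 UTC − 9h45m = 00:30 local.

00:30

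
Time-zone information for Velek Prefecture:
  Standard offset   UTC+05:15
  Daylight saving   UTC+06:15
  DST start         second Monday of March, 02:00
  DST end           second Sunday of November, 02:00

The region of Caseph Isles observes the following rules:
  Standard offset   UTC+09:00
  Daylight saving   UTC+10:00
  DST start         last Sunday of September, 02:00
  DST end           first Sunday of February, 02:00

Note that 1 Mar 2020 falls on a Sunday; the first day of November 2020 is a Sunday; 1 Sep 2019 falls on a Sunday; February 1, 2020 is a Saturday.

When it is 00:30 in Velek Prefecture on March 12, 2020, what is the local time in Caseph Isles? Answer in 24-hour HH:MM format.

03:15

1 March 2020 is a Sunday, so the first Monday is March 2 and the second is March 9.
1 November 2020 is a Sunday, so the first Sunday is November 1 and the second is November 8.
March 12, 2020 lies within the daylight-saving period (9 March – 8 November), so Velek Prefecture is on daylight time, UTC+06:15.
00:30 Velek Prefecture − 6h15m = 18:15 UTC (rolling into the previous day, 11 March 2020).
1 September 2019 is a Sunday, so Sundays fall on 1, 8, 15, 22, 29; the last is September 29.
1 February 2020 is a Saturday, so the first Sunday is February 2.
At the standard offset (UTC+09:00), 18:15 UTC + 9h = 03:15 Caseph Isles standard time (rolling into the next day, 12 March 2020).
The standard-time date in Caseph Isles, March 12, 2020, does not fall between 29 September 2019 and 2 February 2020, so daylight saving is not in effect and Caseph Isles is at UTC+09:00.
18:15 UTC + 9h = 03:15 Caseph Isles (rolling into the next day, 12 March 2020).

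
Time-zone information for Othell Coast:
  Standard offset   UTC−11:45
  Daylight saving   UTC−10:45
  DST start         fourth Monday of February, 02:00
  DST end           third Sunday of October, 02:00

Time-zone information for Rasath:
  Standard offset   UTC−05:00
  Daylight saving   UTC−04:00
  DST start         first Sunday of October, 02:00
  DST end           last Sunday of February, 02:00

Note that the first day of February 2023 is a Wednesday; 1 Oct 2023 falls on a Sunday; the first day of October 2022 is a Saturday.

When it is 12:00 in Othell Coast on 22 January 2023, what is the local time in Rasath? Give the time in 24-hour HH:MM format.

19:45

1 February 2023 is a Wednesday, so the first Monday is February 6 and the fourth is February 27.
1 October 2023 is a Sunday, so the first Sunday is October 1 and the third is October 15.
Daylight saving runs 27 February – 15 October; 22 January 2023 is outside that window, so Othell Coast is on standard time at UTC−11:45.
12:00 Othell Coast + 11h45m = 23:45 UTC.
1 October 2022 is a Saturday, so the first Sunday is October 2.
1 February 2023 is a Wednesday, so Sundays fall on 5, 12, 19, 26; the last is February 26.
At the standard offset (UTC−05:00), 23:45 UTC − 5h = 18:45 Rasath standard time.
The standard-time date in Rasath, 22 January 2023, falls between 2 October 2022 and 26 February 2023, so daylight saving is in effect and Rasath is at UTC−04:00.
23:45 UTC − 4h = 19:45 Rasath.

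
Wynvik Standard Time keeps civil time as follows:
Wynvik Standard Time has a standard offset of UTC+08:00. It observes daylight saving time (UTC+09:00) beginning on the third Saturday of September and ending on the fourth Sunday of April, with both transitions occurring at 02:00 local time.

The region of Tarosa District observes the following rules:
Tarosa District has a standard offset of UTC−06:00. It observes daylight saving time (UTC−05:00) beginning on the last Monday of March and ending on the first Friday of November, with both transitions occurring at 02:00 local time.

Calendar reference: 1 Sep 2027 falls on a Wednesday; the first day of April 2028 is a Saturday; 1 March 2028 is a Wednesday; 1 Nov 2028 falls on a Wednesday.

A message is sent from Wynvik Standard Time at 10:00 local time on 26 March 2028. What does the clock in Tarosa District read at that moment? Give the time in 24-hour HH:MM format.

19:00

1 September 2027 is a Wednesday, so the first Saturday is September 4 and the third is September 18.
1 April 2028 is a Saturday, so the first Sunday is April 2 and the fourth is April 23.
26 March 2028 falls between 18 September 2027 and 23 April 2028, so daylight saving is in effect and Wynvik Standard Time is at UTC+09:00.
10:00 Wynvik Standard Time − 9h = 01:00 UTC.
1 March 2028 is a Wednesday, so Mondays fall on 6, 13, 20, 27; the last is March 27.
1 November 2028 is a Wednesday, so the first Friday is November 3.
At the standard offset (UTC−06:00), 01:00 UTC − 6h = 19:00 Tarosa District standard time (rolling into the previous day, 25 March 2028).
Daylight saving runs 27 March – 3 November; the standard-time date in Tarosa District, 25 March 2028, is outside that window, so Tarosa District is on standard time at UTC−06:00.
01:00 UTC − 6h = 19:00 Tarosa District (rolling into the previous day, 25 March 2028).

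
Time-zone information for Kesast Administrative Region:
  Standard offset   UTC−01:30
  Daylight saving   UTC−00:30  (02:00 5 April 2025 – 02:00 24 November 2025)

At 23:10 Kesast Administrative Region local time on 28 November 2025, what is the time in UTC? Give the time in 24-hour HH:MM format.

Daylight saving runs 5 April – 24 November; 28 November 2025 is outside that window, so Kesast Administrative Region is on standard time at UTC−01:30.
23:10 local + 1h30m = 00:40 UTC (rolling into the next day, 29 November 2025).

00:40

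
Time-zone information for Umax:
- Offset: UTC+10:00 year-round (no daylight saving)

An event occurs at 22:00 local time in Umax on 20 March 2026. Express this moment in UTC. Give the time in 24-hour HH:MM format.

Umax has no daylight saving, so its offset is UTC+10:00 year-round.
22:00 local − 10h = 12:00 UTC.

12:00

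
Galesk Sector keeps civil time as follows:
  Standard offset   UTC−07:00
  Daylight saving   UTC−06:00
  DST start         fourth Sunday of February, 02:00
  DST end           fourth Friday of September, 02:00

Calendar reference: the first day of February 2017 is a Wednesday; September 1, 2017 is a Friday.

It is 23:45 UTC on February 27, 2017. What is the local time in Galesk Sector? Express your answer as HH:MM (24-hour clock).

1 February 2017 is a Wednesday, so the first Sunday is February 5 and the fourth is February 26.
1 September 2017 is a Friday, so the first Friday is September 1 and the fourth is September 22.
At the standard offset (UTC−07:00), 23:45 UTC − 7h = 16:45 Galesk Sector standard time.
Daylight saving runs 26 February – 22 September; the standard-time date in Galesk Sector, February 27, 2017, is inside that window, so Galesk Sector is at UTC−06:00.
23:45 UTC − 6h = 17:45 local.

17:45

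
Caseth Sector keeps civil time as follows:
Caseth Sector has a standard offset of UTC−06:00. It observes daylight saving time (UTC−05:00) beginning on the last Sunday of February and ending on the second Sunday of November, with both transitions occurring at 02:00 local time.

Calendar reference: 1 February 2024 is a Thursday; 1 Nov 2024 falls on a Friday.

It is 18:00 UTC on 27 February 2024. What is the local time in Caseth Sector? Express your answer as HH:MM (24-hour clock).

13:00

1 February 2024 is a Thursday, so Sundays fall on 4, 11, 18, 25; the last is February 25.
1 November 2024 is a Friday, so the first Sunday is November 3 and the second is November 10.
At the standard offset (UTC−06:00), 18:00 UTC − 6h = 12:00 Caseth Sector standard time.
The standard-time date in Caseth Sector, 27 February 2024, falls between 25 February and 10 November, so daylight saving is in effect and Caseth Sector is at UTC−05:00.
18:00 UTC − 5h = 13:00 local.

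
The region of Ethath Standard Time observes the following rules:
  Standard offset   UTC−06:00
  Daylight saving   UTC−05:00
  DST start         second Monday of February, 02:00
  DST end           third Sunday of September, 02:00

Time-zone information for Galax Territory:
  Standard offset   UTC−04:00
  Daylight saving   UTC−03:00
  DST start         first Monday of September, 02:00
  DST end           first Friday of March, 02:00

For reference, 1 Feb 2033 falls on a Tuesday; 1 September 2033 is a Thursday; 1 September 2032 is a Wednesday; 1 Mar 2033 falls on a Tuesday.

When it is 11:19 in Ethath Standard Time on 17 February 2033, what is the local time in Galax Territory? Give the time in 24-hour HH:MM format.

13:19

1 February 2033 is a Tuesday, so the first Monday is February 7 and the second is February 14.
1 September 2033 is a Thursday, so the first Sunday is September 4 and the third is September 18.
17 February 2033 lies within the daylight-saving period (14 February – 18 September), so Ethath Standard Time is on daylight time, UTC−05:00.
11:19 Ethath Standard Time + 5h = 16:19 UTC.
1 September 2032 is a Wednesday, so the first Monday is September 6.
1 March 2033 is a Tuesday, so the first Friday is March 4.
At the standard offset (UTC−04:00), 16:19 UTC − 4h = 12:19 Galax Territory standard time.
The standard-time date in Galax Territory, 17 February 2033, falls between 6 September 2032 and 4 March 2033, so daylight saving is in effect and Galax Territory is at UTC−03:00.
16:19 UTC − 3h = 13:19 Galax Territory.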